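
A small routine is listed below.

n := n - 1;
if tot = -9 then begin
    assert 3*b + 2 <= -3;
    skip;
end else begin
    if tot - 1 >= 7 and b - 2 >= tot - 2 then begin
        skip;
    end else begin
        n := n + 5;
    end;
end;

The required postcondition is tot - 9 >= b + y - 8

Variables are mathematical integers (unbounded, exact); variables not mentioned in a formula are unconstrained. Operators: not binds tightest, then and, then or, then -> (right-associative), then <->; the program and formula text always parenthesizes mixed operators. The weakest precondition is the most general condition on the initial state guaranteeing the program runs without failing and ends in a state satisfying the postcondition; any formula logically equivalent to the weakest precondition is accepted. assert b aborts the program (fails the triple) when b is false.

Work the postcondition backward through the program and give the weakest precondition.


Working backward. After the program, the postcondition tot - 9 >= b + y - 8 must hold; in canonical form it is tot >= b + y + 1.
Then branch requires 3*b <= -5 and tot >= b + y + 1; else branch requires ((tot >= 8 and b >= tot) -> tot >= b + y + 1) and ((not (tot >= 8 and b >= tot)) -> tot >= b + y + 1).
Before the if: (tot = -9 -> (3*b <= -5 and tot >= b + y + 1)) and ((not (tot = -9)) -> (((tot >= 8 and b >= tot) -> tot >= b + y + 1) and ((not (tot >= 8 and b >= tot)) -> tot >= b + y + 1)))
Before n := n - 1: (tot = -9 -> (3*b <= -5 and tot >= b + y + 1)) and ((not (tot = -9)) -> (((tot >= 8 and b >= tot) -> tot >= b + y + 1) and ((not (tot >= 8 and b >= tot)) -> tot >= b + y + 1)))
Answer: WP = (tot = -9 -> (3*b <= -5 and tot >= b + y + 1)) and ((not (tot = -9)) -> (((tot >= 8 and b >= tot) -> tot >= b + y + 1) and ((not (tot >= 8 and b >= tot)) -> tot >= b + y + 1)))


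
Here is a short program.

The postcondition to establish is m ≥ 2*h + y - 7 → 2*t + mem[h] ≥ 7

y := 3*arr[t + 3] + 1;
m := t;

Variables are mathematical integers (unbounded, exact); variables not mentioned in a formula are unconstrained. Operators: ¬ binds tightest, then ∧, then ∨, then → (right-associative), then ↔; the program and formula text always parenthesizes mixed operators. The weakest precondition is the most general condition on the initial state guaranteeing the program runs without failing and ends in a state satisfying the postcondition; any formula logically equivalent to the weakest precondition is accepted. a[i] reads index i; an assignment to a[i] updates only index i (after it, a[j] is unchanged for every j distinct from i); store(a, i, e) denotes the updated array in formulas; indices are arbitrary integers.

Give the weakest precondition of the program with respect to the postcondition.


Working backward. After the program, the postcondition m ≥ 2*h + y - 7 → 2*t + mem[h] ≥ 7 must hold; in canonical form it is m ≥ 2*h + y - 7 → mem[h] + 2*t ≥ 7.
Before m := t: t ≥ 2*h + y - 7 → mem[h] + 2*t ≥ 7
Before y := 3*arr[t + 3] + 1: t ≥ 3*arr[t + 3] + 2*h - 6 → mem[h] + 2*t ≥ 7
Answer: WP = t ≥ 3*arr[t + 3] + 2*h - 6 → mem[h] + 2*t ≥ 7


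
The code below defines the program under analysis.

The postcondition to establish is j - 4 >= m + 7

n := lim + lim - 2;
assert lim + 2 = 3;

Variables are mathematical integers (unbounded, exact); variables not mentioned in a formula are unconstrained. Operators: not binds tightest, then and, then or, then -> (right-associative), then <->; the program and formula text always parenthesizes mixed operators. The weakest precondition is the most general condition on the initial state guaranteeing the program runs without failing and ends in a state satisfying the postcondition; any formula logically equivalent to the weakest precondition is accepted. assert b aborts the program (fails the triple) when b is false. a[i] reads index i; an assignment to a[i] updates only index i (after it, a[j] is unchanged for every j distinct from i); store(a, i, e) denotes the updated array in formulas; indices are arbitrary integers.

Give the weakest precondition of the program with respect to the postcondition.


Working backward. After the program, the postcondition j - 4 >= m + 7 must hold; in canonical form it is j >= m + 11.
Before assert lim + 2 = 3: lim = 1 and j >= m + 11
Before n := lim + lim - 2: lim = 1 and j >= m + 11
Answer: WP = lim = 1 and j >= m + 11


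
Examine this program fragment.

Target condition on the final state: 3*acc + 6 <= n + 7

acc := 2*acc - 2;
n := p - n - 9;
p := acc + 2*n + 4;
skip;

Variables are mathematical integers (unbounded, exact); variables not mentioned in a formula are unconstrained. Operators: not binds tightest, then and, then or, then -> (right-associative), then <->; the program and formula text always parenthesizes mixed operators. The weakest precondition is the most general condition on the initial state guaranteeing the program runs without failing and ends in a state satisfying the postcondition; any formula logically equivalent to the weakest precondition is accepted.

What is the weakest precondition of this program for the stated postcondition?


Working backward. After the program, the postcondition 3*acc + 6 <= n + 7 must hold; in canonical form it is 3*acc <= n + 1.
Before skip: 3*acc <= n + 1
Before p := acc + 2*n + 4: 3*acc <= n + 1
Before n := p - n - 9: 3*acc + n <= p - 8
Before acc := 2*acc - 2: 6*acc + n <= p - 2
Answer: WP = 6*acc + n <= p - 2


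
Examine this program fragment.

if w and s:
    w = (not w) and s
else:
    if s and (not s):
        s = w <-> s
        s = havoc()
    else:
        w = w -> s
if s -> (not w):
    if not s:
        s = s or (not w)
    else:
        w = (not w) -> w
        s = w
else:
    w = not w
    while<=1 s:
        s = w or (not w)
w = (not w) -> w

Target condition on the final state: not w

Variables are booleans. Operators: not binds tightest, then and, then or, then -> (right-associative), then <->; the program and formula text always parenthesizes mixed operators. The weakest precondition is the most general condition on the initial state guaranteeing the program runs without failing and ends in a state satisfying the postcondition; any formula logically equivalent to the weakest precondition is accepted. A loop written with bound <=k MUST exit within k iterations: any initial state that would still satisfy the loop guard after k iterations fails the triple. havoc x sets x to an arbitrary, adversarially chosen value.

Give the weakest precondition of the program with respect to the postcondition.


Working backward. After the program, not w must hold.
Before w := (not w) -> w: not ((not w) -> w)
Then branch requires ((not s) -> (not ((not w) -> w))) and (s -> (not ((not ((not w) -> w)) -> ((not w) -> w)))); else branch requires (not s) and ((not s) -> (not (w -> (not w)))).
Before the if: ((s -> (not w)) -> (((not s) -> (not ((not w) -> w))) and (s -> (not ((not ((not w) -> w)) -> ((not w) -> w)))))) and ((not (s -> (not w))) -> ((not s) and ((not s) -> (not (w -> (not w))))))
Then branch requires ((s -> (not ((not w) and s))) -> (((not s) -> (not ((not ((not w) and s)) -> ((not w) and s)))) and (s -> (not ((not ((not ((not w) and s)) -> ((not w) and s))) -> ((not ((not w) and s)) -> ((not w) and s))))))) and ((not (s -> (not ((not w) and s)))) -> ((not s) and ((not s) -> (not (((not w) and s) -> (not ((not w) and s))))))); else branch requires ((s -> (not (w -> s))) -> (((not s) -> (not ((not (w -> s)) -> (w -> s)))) and (s -> (not ((not ((not (w -> s)) -> (w -> s))) -> ((not (w -> s)) -> (w -> s))))))) and ((not (s -> (not (w -> s)))) -> ((not s) and ((not s) -> (not ((w -> s) -> (not (w -> s))))))).
Before the if: ((w and s) -> (((s -> (not ((not w) and s))) -> (((not s) -> (not ((not ((not w) and s)) -> ((not w) and s)))) and (s -> (not ((not ((not ((not w) and s)) -> ((not w) and s))) -> ((not ((not w) and s)) -> ((not w) and s))))))) and ((not (s -> (not ((not w) and s)))) -> ((not s) and ((not s) -> (not (((not w) and s) -> (not ((not w) and s))))))))) and ((not (w and s)) -> (((s -> (not (w -> s))) -> (((not s) -> (not ((not (w -> s)) -> (w -> s)))) and (s -> (not ((not ((not (w -> s)) -> (w -> s))) -> ((not (w -> s)) -> (w -> s))))))) and ((not (s -> (not (w -> s)))) -> ((not s) and ((not s) -> (not ((w -> s) -> (not (w -> s)))))))))
Answer: WP = ((w and s) -> (((s -> (not ((not w) and s))) -> (((not s) -> (not ((not ((not w) and s)) -> ((not w) and s)))) and (s -> (not ((not ((not ((not w) and s)) -> ((not w) and s))) -> ((not ((not w) and s)) -> ((not w) and s))))))) and ((not (s -> (not ((not w) and s)))) -> ((not s) and ((not s) -> (not (((not w) and s) -> (not ((not w) and s))))))))) and ((not (w and s)) -> (((s -> (not (w -> s))) -> (((not s) -> (not ((not (w -> s)) -> (w -> s)))) and (s -> (not ((not ((not (w -> s)) -> (w -> s))) -> ((not (w -> s)) -> (w -> s))))))) and ((not (s -> (not (w -> s)))) -> ((not s) and ((not s) -> (not ((w -> s) -> (not (w -> s)))))))))


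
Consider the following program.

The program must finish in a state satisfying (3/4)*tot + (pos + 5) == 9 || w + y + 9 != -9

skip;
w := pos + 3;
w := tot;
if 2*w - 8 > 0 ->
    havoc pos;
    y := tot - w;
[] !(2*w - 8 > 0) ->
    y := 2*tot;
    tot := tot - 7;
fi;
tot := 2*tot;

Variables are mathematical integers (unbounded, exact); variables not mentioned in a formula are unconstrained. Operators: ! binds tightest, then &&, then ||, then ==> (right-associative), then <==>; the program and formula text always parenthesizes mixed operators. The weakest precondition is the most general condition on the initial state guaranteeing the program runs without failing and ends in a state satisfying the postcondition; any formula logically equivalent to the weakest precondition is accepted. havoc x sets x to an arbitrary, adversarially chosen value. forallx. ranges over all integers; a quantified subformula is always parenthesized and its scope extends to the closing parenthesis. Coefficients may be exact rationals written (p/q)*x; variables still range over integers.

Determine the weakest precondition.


Working backward. After the program, the postcondition (3/4)*tot + (pos + 5) == 9 || w + y + 9 != -9 must hold; in canonical form it is pos + (3/4)*tot == 4 || w + y != -18.
Before tot := 2*tot: pos + (3/2)*tot == 4 || w + y != -18
Then branch requires forall pos_1. (pos_1 + (3/2)*tot == 4 || tot != -18); else branch requires pos + (3/2)*tot == 29/2 || 2*tot + w != -18.
Before the if: (2*w > 8 ==> (forall pos_1. (pos_1 + (3/2)*tot == 4 || tot != -18))) && ((!(2*w > 8)) ==> (pos + (3/2)*tot == 29/2 || 2*tot + w != -18))
Before w := tot: (2*tot > 8 ==> (forall pos_1. (pos_1 + (3/2)*tot == 4 || tot != -18))) && ((!(2*tot > 8)) ==> (pos + (3/2)*tot == 29/2 || 3*tot != -18))
Before w := pos + 3: (2*tot > 8 ==> (forall pos_1. (pos_1 + (3/2)*tot == 4 || tot != -18))) && ((!(2*tot > 8)) ==> (pos + (3/2)*tot == 29/2 || 3*tot != -18))
Before skip: (2*tot > 8 ==> (forall pos_1. (pos_1 + (3/2)*tot == 4 || tot != -18))) && ((!(2*tot > 8)) ==> (pos + (3/2)*tot == 29/2 || 3*tot != -18))
Answer: WP = (2*tot > 8 ==> (forall pos_1. (pos_1 + (3/2)*tot == 4 || tot != -18))) && ((!(2*tot > 8)) ==> (pos + (3/2)*tot == 29/2 || 3*tot != -18))


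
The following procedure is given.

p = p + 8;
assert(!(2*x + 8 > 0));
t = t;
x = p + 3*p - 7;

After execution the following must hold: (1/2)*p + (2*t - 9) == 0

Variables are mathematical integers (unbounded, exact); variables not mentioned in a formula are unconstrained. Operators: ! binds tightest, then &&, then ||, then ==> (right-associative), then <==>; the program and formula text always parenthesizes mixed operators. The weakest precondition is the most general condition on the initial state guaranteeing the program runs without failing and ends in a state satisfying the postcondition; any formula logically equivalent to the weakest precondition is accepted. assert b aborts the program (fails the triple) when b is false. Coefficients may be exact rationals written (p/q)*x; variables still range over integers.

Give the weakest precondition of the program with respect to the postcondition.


Working backward. After the program, the postcondition (1/2)*p + (2*t - 9) == 0 must hold; in canonical form it is (1/2)*p + 2*t == 9.
Before x := p + 3*p - 7: (1/2)*p + 2*t == 9
Before t := t: (1/2)*p + 2*t == 9
Before assert !(2*x + 8 > 0): (!(2*x > -8)) && (1/2)*p + 2*t == 9
Before p := p + 8: (!(2*x > -8)) && (1/2)*p + 2*t == 5
Answer: WP = (!(2*x > -8)) && (1/2)*p + 2*t == 5


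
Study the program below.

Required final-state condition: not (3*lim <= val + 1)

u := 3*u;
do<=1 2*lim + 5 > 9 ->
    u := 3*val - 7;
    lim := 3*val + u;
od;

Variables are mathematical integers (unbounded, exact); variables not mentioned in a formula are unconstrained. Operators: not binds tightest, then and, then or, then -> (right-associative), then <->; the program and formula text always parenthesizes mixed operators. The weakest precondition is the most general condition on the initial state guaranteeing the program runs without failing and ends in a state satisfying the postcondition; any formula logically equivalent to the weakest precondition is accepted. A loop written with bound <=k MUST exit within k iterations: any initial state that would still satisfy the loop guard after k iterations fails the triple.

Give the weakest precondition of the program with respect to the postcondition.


Working backward. After the program, not (3*lim <= val + 1) must hold.
Before the loop (bound <=1), unroll the exhaustion recursion (WP_0 = exit-now case; WP_j = one more guarded iteration, up to j = 1):
  WP_0: (not (2*lim > 4)) and (not (3*lim <= val + 1))
  WP_1: (2*lim > 4 -> ((not (12*val > 18)) and (not (17*val <= 22)))) and ((not (2*lim > 4)) -> (not (3*lim <= val + 1)))
So before the loop: (2*lim > 4 -> ((not (12*val > 18)) and (not (17*val <= 22)))) and ((not (2*lim > 4)) -> (not (3*lim <= val + 1)))
Before u := 3*u: (2*lim > 4 -> ((not (12*val > 18)) and (not (17*val <= 22)))) and ((not (2*lim > 4)) -> (not (3*lim <= val + 1)))
Answer: WP = (2*lim > 4 -> ((not (12*val > 18)) and (not (17*val <= 22)))) and ((not (2*lim > 4)) -> (not (3*lim <= val + 1)))


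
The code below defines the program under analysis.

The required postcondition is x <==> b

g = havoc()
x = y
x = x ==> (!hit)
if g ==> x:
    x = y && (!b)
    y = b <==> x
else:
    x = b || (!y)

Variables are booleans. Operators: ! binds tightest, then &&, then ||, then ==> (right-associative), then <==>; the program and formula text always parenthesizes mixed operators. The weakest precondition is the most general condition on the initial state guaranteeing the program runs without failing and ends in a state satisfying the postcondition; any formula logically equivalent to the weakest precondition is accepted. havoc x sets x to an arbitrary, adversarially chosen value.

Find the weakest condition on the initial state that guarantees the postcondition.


Working backward. After the program, x <==> b must hold.
Then branch requires (y && (!b)) <==> b; else branch requires (b || (!y)) <==> b.
Before the if: ((g ==> x) ==> ((y && (!b)) <==> b)) && ((!(g ==> x)) ==> ((b || (!y)) <==> b))
Before x := x ==> (!hit): ((g ==> (x ==> (!hit))) ==> ((y && (!b)) <==> b)) && ((!(g ==> (x ==> (!hit)))) ==> ((b || (!y)) <==> b))
Before x := y: ((g ==> (y ==> (!hit))) ==> ((y && (!b)) <==> b)) && ((!(g ==> (y ==> (!hit)))) ==> ((b || (!y)) <==> b))
Before havoc g: ((y ==> (!hit)) ==> ((y && (!b)) <==> b)) && ((!(y ==> (!hit))) ==> ((b || (!y)) <==> b)) && ((y && (!b)) <==> b)
Answer: WP = ((y ==> (!hit)) ==> ((y && (!b)) <==> b)) && ((!(y ==> (!hit))) ==> ((b || (!y)) <==> b)) && ((y && (!b)) <==> b)


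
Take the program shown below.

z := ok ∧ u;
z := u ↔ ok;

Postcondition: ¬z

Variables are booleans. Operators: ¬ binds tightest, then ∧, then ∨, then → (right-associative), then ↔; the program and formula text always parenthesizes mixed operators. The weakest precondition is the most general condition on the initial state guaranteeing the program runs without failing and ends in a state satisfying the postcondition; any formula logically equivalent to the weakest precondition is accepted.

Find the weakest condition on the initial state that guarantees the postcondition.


Working backward. After the program, ¬z must hold.
Before z := u ↔ ok: ¬(u ↔ ok)
Before z := ok ∧ u: ¬(u ↔ ok)
Answer: WP = ¬(u ↔ ok)


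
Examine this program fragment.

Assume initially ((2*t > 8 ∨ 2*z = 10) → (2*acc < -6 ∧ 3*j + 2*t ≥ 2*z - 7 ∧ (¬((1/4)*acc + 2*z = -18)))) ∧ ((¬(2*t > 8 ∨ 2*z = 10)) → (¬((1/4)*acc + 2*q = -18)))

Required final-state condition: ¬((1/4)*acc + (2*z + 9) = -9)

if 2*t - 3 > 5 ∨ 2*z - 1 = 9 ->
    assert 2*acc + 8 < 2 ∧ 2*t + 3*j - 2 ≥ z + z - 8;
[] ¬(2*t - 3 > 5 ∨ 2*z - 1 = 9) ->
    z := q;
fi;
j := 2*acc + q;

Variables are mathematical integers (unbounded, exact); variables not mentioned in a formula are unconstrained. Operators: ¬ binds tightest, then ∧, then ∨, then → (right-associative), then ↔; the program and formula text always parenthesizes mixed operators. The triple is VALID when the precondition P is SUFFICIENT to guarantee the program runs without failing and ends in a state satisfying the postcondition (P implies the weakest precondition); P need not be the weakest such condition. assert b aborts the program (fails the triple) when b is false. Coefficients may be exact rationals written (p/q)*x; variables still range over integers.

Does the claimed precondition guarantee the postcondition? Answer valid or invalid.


Working backward. After the program, the postcondition ¬((1/4)*acc + (2*z + 9) = -9) must hold; in canonical form it is ¬((1/4)*acc + 2*z = -18).
Before j := 2*acc + q: ¬((1/4)*acc + 2*z = -18)
Then branch requires 2*acc < -6 ∧ 3*j + 2*t ≥ 2*z - 6 ∧ (¬((1/4)*acc + 2*z = -18)); else branch requires ¬((1/4)*acc + 2*q = -18).
Before the if: ((2*t > 8 ∨ 2*z = 10) → (2*acc < -6 ∧ 3*j + 2*t ≥ 2*z - 6 ∧ (¬((1/4)*acc + 2*z = -18)))) ∧ ((¬(2*t > 8 ∨ 2*z = 10)) → (¬((1/4)*acc + 2*q = -18)))
The weakest precondition is ((2*t > 8 ∨ 2*z = 10) → (2*acc < -6 ∧ 3*j + 2*t ≥ 2*z - 6 ∧ (¬((1/4)*acc + 2*z = -18)))) ∧ ((¬(2*t > 8 ∨ 2*z = 10)) → (¬((1/4)*acc + 2*q = -18))).
Check whether ((2*t > 8 ∨ 2*z = 10) → (2*acc < -6 ∧ 3*j + 2*t ≥ 2*z - 7 ∧ (¬((1/4)*acc + 2*z = -18)))) ∧ ((¬(2*t > 8 ∨ 2*z = 10)) → (¬((1/4)*acc + 2*q = -18))) implies it.
Countermodel: at the initial state acc = -9, j = -3, q = -8, t = 6, z = 5, the precondition holds but the weakest precondition fails.
Answer: invalid


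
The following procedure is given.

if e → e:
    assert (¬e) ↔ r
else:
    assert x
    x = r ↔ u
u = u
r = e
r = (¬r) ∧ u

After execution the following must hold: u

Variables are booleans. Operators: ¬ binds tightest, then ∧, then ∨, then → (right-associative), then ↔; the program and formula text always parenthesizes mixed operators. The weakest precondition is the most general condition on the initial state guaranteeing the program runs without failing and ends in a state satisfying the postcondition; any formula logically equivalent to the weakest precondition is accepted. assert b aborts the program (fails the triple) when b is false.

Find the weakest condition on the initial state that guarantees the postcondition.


Working backward. After the program, u must hold.
Before r := (¬r) ∧ u: u
Before r := e: u
Before u := u: u
Then branch requires ((¬e) ↔ r) ∧ u; else branch requires x ∧ u.
Before the if: ((¬e) ↔ r) ∧ u
Answer: WP = ((¬e) ↔ r) ∧ u


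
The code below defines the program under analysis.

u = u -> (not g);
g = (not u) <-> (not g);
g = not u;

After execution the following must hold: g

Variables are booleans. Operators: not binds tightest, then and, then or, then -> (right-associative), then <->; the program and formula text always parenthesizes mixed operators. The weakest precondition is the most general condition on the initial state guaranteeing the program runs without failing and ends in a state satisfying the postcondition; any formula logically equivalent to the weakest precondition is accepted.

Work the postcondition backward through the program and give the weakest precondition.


Working backward. After the program, g must hold.
Before g := not u: not u
Before g := (not u) <-> (not g): not u
Before u := u -> (not g): not (u -> (not g))
Answer: WP = not (u -> (not g))


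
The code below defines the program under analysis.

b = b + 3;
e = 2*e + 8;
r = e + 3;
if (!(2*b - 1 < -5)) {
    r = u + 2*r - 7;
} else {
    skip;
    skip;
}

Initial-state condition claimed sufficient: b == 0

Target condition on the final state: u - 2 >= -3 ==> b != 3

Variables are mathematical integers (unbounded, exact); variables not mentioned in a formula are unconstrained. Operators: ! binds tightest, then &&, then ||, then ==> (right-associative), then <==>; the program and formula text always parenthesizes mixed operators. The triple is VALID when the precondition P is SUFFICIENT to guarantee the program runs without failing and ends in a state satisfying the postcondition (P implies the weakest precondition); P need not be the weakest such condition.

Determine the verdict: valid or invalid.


Working backward. After the program, the postcondition u - 2 >= -3 ==> b != 3 must hold; in canonical form it is u >= -1 ==> b != 3.
Then branch requires u >= -1 ==> b != 3; else branch requires u >= -1 ==> b != 3.
Before the if: ((!(2*b < -4)) ==> (u >= -1 ==> b != 3)) && (2*b < -4 ==> (u >= -1 ==> b != 3))
Before r := e + 3: ((!(2*b < -4)) ==> (u >= -1 ==> b != 3)) && (2*b < -4 ==> (u >= -1 ==> b != 3))
Before e := 2*e + 8: ((!(2*b < -4)) ==> (u >= -1 ==> b != 3)) && (2*b < -4 ==> (u >= -1 ==> b != 3))
Before b := b + 3: ((!(2*b < -10)) ==> (u >= -1 ==> b != 0)) && (2*b < -10 ==> (u >= -1 ==> b != 0))
The weakest precondition is ((!(2*b < -10)) ==> (u >= -1 ==> b != 0)) && (2*b < -10 ==> (u >= -1 ==> b != 0)).
Check whether b == 0 implies it.
Countermodel: at the initial state b = 0, u = -1, the precondition holds but the weakest precondition fails.
Answer: invalid


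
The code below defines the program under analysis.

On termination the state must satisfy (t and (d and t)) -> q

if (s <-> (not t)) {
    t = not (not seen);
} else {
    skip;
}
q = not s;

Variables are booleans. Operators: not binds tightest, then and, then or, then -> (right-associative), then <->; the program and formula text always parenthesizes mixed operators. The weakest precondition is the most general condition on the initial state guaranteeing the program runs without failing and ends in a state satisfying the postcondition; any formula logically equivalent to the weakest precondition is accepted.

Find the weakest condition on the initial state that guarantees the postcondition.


Working backward. After the program, the postcondition (t and (d and t)) -> q must hold; in canonical form it is (t and d) -> q.
Before q := not s: (t and d) -> (not s)
Then branch requires (seen and d) -> (not s); else branch requires (t and d) -> (not s).
Before the if: ((s <-> (not t)) -> ((seen and d) -> (not s))) and ((not (s <-> (not t))) -> ((t and d) -> (not s)))
Answer: WP = ((s <-> (not t)) -> ((seen and d) -> (not s))) and ((not (s <-> (not t))) -> ((t and d) -> (not s)))


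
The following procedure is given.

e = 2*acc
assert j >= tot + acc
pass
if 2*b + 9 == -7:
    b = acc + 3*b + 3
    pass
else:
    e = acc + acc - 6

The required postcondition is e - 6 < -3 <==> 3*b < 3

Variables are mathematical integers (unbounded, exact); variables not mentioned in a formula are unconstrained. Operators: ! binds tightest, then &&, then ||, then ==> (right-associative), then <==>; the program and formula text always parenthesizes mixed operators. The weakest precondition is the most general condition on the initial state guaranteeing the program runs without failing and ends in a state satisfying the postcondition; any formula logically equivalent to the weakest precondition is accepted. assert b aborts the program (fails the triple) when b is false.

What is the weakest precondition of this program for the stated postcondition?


Working backward. After the program, the postcondition e - 6 < -3 <==> 3*b < 3 must hold; in canonical form it is e < 3 <==> 3*b < 3.
Then branch requires e < 3 <==> 3*acc + 9*b < -6; else branch requires 2*acc < 9 <==> 3*b < 3.
Before the if: (2*b == -16 ==> (e < 3 <==> 3*acc + 9*b < -6)) && ((!(2*b == -16)) ==> (2*acc < 9 <==> 3*b < 3))
Before skip: (2*b == -16 ==> (e < 3 <==> 3*acc + 9*b < -6)) && ((!(2*b == -16)) ==> (2*acc < 9 <==> 3*b < 3))
Before assert j >= tot + acc: j >= acc + tot && (2*b == -16 ==> (e < 3 <==> 3*acc + 9*b < -6)) && ((!(2*b == -16)) ==> (2*acc < 9 <==> 3*b < 3))
Before e := 2*acc: j >= acc + tot && (2*b == -16 ==> (2*acc < 3 <==> 3*acc + 9*b < -6)) && ((!(2*b == -16)) ==> (2*acc < 9 <==> 3*b < 3))
Answer: WP = j >= acc + tot && (2*b == -16 ==> (2*acc < 3 <==> 3*acc + 9*b < -6)) && ((!(2*b == -16)) ==> (2*acc < 9 <==> 3*b < 3))


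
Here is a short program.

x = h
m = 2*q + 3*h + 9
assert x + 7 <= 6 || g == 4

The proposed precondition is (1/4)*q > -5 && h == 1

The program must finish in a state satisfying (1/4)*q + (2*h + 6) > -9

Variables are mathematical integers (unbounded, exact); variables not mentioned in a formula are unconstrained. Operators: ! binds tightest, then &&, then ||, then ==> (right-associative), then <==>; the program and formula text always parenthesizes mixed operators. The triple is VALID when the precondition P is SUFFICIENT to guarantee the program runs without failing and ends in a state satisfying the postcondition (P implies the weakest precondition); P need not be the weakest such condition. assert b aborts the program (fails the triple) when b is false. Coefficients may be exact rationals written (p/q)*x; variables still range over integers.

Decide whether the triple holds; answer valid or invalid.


Working backward. After the program, the postcondition (1/4)*q + (2*h + 6) > -9 must hold; in canonical form it is 2*h + (1/4)*q > -15.
Before assert x + 7 <= 6 || g == 4: (x <= -1 || g == 4) && 2*h + (1/4)*q > -15
Before m := 2*q + 3*h + 9: (x <= -1 || g == 4) && 2*h + (1/4)*q > -15
Before x := h: (h <= -1 || g == 4) && 2*h + (1/4)*q > -15
The weakest precondition is (h <= -1 || g == 4) && 2*h + (1/4)*q > -15.
Check whether (1/4)*q > -5 && h == 1 implies it.
Countermodel: at the initial state g = 5, h = 1, q = 0, the precondition holds but the weakest precondition fails.
Answer: invalid


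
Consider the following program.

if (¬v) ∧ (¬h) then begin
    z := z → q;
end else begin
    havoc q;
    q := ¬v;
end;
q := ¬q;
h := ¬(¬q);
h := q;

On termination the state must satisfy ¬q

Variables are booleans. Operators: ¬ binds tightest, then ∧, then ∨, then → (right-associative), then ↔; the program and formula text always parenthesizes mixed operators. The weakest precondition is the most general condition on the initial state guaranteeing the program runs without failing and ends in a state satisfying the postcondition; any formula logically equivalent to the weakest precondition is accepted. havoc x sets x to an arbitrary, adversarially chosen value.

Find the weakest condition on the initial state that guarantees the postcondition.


Working backward. After the program, ¬q must hold.
Before h := q: ¬q
Before h := ¬(¬q): ¬q
Before q := ¬q: q
Then branch requires q; else branch requires ¬v.
Before the if: (((¬v) ∧ (¬h)) → q) ∧ ((¬((¬v) ∧ (¬h))) → (¬v))
Answer: WP = (((¬v) ∧ (¬h)) → q) ∧ ((¬((¬v) ∧ (¬h))) → (¬v))


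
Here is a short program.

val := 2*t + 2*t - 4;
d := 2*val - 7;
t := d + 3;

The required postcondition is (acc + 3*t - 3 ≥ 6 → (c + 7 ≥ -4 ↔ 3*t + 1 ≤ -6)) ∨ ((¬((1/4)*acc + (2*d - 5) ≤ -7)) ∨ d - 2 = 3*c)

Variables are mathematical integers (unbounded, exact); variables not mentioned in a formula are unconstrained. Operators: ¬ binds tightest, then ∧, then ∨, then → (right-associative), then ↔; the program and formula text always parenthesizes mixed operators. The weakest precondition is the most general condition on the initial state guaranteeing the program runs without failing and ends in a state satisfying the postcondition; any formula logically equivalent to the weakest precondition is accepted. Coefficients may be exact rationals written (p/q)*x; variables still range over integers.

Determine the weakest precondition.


Working backward. After the program, the postcondition (acc + 3*t - 3 ≥ 6 → (c + 7 ≥ -4 ↔ 3*t + 1 ≤ -6)) ∨ ((¬((1/4)*acc + (2*d - 5) ≤ -7)) ∨ d - 2 = 3*c) must hold; in canonical form it is (acc + 3*t ≥ 9 → (c ≥ -11 ↔ 3*t ≤ -7)) ∨ (¬((1/4)*acc + 2*d ≤ -2)) ∨ d = 3*c + 2.
Before t := d + 3: (acc + 3*d ≥ 0 → (c ≥ -11 ↔ 3*d ≤ -16)) ∨ (¬((1/4)*acc + 2*d ≤ -2)) ∨ d = 3*c + 2
Before d := 2*val - 7: (acc + 6*val ≥ 21 → (c ≥ -11 ↔ 6*val ≤ 5)) ∨ (¬((1/4)*acc + 4*val ≤ 12)) ∨ 2*val = 3*c + 9
Before val := 2*t + 2*t - 4: (acc + 24*t ≥ 45 → (c ≥ -11 ↔ 24*t ≤ 29)) ∨ (¬((1/4)*acc + 16*t ≤ 28)) ∨ 8*t = 3*c + 17
Answer: WP = (acc + 24*t ≥ 45 → (c ≥ -11 ↔ 24*t ≤ 29)) ∨ (¬((1/4)*acc + 16*t ≤ 28)) ∨ 8*t = 3*c + 17


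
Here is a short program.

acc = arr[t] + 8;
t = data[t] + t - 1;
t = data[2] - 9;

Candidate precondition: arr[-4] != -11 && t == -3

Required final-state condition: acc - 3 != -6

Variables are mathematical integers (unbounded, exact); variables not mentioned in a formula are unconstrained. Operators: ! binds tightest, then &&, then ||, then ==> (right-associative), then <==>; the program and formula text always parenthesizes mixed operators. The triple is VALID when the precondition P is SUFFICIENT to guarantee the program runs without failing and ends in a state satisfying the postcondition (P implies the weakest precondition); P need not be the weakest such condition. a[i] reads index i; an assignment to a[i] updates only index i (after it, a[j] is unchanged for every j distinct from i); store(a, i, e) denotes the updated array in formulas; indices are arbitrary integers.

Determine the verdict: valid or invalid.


Working backward. After the program, the postcondition acc - 3 != -6 must hold; in canonical form it is acc != -3.
Before t := data[2] - 9: acc != -3
Before t := data[t] + t - 1: acc != -3
Before acc := arr[t] + 8: arr[t] != -11
The weakest precondition is arr[t] != -11.
Check whether arr[-4] != -11 && t == -3 implies it.
Countermodel: at the initial state arr = {[-4] = 2, [-3] = -11, elsewhere -11}, t = -3, the precondition holds but the weakest precondition fails.
Answer: invalid


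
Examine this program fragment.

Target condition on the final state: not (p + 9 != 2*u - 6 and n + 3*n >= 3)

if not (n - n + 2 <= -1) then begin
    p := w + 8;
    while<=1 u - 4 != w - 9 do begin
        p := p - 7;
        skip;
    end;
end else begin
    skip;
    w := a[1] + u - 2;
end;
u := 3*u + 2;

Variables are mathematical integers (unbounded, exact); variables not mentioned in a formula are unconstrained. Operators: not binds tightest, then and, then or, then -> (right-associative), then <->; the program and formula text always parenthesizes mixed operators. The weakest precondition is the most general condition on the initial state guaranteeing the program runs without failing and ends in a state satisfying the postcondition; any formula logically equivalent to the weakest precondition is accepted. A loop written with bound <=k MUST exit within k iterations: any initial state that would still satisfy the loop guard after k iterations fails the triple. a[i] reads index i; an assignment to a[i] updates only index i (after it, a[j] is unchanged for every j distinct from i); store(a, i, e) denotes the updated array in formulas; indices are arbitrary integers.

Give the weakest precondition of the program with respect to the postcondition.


Working backward. After the program, the postcondition not (p + 9 != 2*u - 6 and n + 3*n >= 3) must hold; in canonical form it is not (p != 2*u - 15 and 4*n >= 3).
Before u := 3*u + 2: not (p != 6*u - 11 and 4*n >= 3)
Then branch requires (u != w - 5 -> ((not (u != w - 5)) and (not (w != 6*u - 12 and 4*n >= 3)))) and ((not (u != w - 5)) -> (not (w != 6*u - 19 and 4*n >= 3))); else branch requires not (p != 6*u - 11 and 4*n >= 3).
Before the if: (u != w - 5 -> ((not (u != w - 5)) and (not (w != 6*u - 12 and 4*n >= 3)))) and ((not (u != w - 5)) -> (not (w != 6*u - 19 and 4*n >= 3)))
Answer: WP = (u != w - 5 -> ((not (u != w - 5)) and (not (w != 6*u - 12 and 4*n >= 3)))) and ((not (u != w - 5)) -> (not (w != 6*u - 19 and 4*n >= 3)))


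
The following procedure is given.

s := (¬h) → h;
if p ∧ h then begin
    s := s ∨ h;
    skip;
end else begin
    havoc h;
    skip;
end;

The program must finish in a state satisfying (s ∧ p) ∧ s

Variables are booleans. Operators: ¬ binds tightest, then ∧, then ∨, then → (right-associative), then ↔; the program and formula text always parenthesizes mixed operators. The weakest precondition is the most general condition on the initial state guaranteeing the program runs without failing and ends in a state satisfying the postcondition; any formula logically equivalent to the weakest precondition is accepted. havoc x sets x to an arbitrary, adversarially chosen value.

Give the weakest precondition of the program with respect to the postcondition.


Working backward. After the program, the postcondition (s ∧ p) ∧ s must hold; in canonical form it is s ∧ p.
Then branch requires (s ∨ h) ∧ p; else branch requires s ∧ p.
Before the if: ((p ∧ h) → ((s ∨ h) ∧ p)) ∧ ((¬(p ∧ h)) → (s ∧ p))
Before s := (¬h) → h: ((p ∧ h) → ((((¬h) → h) ∨ h) ∧ p)) ∧ ((¬(p ∧ h)) → (((¬h) → h) ∧ p))
Answer: WP = ((p ∧ h) → ((((¬h) → h) ∨ h) ∧ p)) ∧ ((¬(p ∧ h)) → (((¬h) → h) ∧ p))


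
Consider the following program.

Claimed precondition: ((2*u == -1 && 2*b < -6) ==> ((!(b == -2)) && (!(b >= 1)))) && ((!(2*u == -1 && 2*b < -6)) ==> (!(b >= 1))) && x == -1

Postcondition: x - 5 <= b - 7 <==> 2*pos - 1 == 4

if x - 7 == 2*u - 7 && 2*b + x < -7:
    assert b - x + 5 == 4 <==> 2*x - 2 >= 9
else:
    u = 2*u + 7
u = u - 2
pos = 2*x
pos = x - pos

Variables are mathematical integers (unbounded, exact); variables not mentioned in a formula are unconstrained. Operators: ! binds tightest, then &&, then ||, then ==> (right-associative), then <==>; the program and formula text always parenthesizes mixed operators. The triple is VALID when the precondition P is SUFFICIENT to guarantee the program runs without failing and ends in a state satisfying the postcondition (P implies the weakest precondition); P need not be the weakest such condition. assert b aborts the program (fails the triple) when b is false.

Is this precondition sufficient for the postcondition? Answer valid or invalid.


Working backward. After the program, the postcondition x - 5 <= b - 7 <==> 2*pos - 1 == 4 must hold; in canonical form it is x <= b - 2 <==> 2*pos == 5.
Before pos := x - pos: x <= b - 2 <==> 2*x == 2*pos + 5
Before pos := 2*x: x <= b - 2 <==> 2*x == -5
Before u := u - 2: x <= b - 2 <==> 2*x == -5
Then branch requires (b == x - 1 <==> 2*x >= 11) && (x <= b - 2 <==> 2*x == -5); else branch requires x <= b - 2 <==> 2*x == -5.
Before the if: ((x == 2*u && 2*b + x < -7) ==> ((b == x - 1 <==> 2*x >= 11) && (x <= b - 2 <==> 2*x == -5))) && ((!(x == 2*u && 2*b + x < -7)) ==> (x <= b - 2 <==> 2*x == -5))
The weakest precondition is ((x == 2*u && 2*b + x < -7) ==> ((b == x - 1 <==> 2*x >= 11) && (x <= b - 2 <==> 2*x == -5))) && ((!(x == 2*u && 2*b + x < -7)) ==> (x <= b - 2 <==> 2*x == -5)).
Check whether ((2*u == -1 && 2*b < -6) ==> ((!(b == -2)) && (!(b >= 1)))) && ((!(2*u == -1 && 2*b < -6)) ==> (!(b >= 1))) && x == -1 implies it.
Every state satisfying the precondition satisfies the weakest precondition: the implication holds.
Answer: valid


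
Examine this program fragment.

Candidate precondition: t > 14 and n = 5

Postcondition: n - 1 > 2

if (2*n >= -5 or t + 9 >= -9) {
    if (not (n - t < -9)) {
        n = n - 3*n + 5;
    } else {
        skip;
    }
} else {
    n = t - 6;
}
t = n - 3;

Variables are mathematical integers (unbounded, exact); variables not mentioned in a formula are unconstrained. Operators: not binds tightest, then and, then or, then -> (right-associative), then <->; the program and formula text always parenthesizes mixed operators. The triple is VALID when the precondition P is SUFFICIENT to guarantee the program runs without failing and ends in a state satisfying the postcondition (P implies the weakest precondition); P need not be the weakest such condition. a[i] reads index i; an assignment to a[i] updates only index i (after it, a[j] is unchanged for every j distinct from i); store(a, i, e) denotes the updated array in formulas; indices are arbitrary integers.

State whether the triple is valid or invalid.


Working backward. After the program, the postcondition n - 1 > 2 must hold; in canonical form it is n > 3.
Before t := n - 3: n > 3
Then branch requires ((not (n < t - 9)) -> 2*n < 2) and (n < t - 9 -> n > 3); else branch requires t > 9.
Before the if: ((2*n >= -5 or t >= -18) -> (((not (n < t - 9)) -> 2*n < 2) and (n < t - 9 -> n > 3))) and ((not (2*n >= -5 or t >= -18)) -> t > 9)
The weakest precondition is ((2*n >= -5 or t >= -18) -> (((not (n < t - 9)) -> 2*n < 2) and (n < t - 9 -> n > 3))) and ((not (2*n >= -5 or t >= -18)) -> t > 9).
Check whether t > 14 and n = 5 implies it.
Every state satisfying the precondition satisfies the weakest precondition: the implication holds.
Answer: valid


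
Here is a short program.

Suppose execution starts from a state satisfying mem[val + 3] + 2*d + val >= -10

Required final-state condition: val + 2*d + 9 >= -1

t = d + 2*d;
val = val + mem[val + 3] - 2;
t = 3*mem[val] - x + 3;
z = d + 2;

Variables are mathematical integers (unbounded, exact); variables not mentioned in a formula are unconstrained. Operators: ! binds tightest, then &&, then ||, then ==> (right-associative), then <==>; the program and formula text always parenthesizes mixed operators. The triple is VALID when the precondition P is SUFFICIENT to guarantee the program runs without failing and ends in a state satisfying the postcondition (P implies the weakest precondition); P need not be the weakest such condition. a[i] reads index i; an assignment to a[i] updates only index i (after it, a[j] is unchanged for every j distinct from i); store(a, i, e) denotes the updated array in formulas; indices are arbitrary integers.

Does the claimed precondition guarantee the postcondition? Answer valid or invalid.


Working backward. After the program, the postcondition val + 2*d + 9 >= -1 must hold; in canonical form it is 2*d + val >= -10.
Before z := d + 2: 2*d + val >= -10
Before t := 3*mem[val] - x + 3: 2*d + val >= -10
Before val := val + mem[val + 3] - 2: mem[val + 3] + 2*d + val >= -8
Before t := d + 2*d: mem[val + 3] + 2*d + val >= -8
The weakest precondition is mem[val + 3] + 2*d + val >= -8.
Check whether mem[val + 3] + 2*d + val >= -10 implies it.
Countermodel: at the initial state d = 0, mem = {[3] = -9, elsewhere -9}, val = 0, the precondition holds but the weakest precondition fails.
Answer: invalid


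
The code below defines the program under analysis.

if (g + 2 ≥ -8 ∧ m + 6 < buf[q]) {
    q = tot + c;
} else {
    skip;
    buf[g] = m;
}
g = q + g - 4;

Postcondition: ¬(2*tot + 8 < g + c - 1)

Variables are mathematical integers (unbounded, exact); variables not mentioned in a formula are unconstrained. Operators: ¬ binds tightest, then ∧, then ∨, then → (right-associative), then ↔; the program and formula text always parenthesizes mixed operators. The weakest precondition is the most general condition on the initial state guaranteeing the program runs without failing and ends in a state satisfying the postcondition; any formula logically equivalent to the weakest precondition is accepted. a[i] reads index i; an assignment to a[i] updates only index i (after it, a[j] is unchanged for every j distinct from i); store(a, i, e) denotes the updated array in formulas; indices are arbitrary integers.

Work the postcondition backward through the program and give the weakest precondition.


Working backward. After the program, the postcondition ¬(2*tot + 8 < g + c - 1) must hold; in canonical form it is ¬(2*tot < c + g - 9).
Before g := q + g - 4: ¬(2*tot < c + g + q - 13)
Then branch requires ¬(tot < 2*c + g - 13); else branch requires ¬(2*tot < c + g + q - 13).
Before the if: ((g ≥ -10 ∧ m < buf[q] - 6) → (¬(tot < 2*c + g - 13))) ∧ ((¬(g ≥ -10 ∧ m < buf[q] - 6)) → (¬(2*tot < c + g + q - 13)))
Answer: WP = ((g ≥ -10 ∧ m < buf[q] - 6) → (¬(tot < 2*c + g - 13))) ∧ ((¬(g ≥ -10 ∧ m < buf[q] - 6)) → (¬(2*tot < c + g + q - 13)))
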